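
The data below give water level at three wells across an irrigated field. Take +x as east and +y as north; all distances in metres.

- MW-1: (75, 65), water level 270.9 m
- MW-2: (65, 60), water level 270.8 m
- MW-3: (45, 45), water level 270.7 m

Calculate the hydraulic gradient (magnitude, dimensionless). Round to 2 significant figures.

0.028

Taking MW-1 as reference: MW-2−MW-1 = (-10, -5, -0.1); MW-3−MW-1 = (-30, -20, -0.2).
Determinant of the coordinate differences = (-10)·(-20) − (-30)·(-5) = 50.
∂h/∂x = [(-0.1)·(-20) − (-0.2)·(-5)] / 50 = +0.02000
∂h/∂y = [(-10)·(-0.2) − (-30)·(-0.1)] / 50 = -0.02000
|∇h| = √(0.02000² + -0.02000²) = 0.02828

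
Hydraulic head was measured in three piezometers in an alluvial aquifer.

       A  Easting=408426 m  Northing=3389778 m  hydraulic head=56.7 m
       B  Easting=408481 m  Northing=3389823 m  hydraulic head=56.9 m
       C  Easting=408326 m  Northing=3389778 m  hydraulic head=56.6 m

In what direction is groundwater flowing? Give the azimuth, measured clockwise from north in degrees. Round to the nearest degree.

Differences from A: to B (Δx, Δy, Δh) = (55, 45, +0.2); to C = (-100, 0, -0.1).
Determinant of the coordinate differences = 55·0 − (-100)·45 = 4500.
∂h/∂x = [(+0.2)·0 − (-0.1)·45] / 4500 = +0.001000
∂h/∂y = [55·(-0.1) − (-100)·(+0.2)] / 4500 = +0.003222
Flow direction (−∇h) has components (-0.001000 E, -0.003222 N).
Azimuth = atan2(E, N) = atan2(-0.001000, -0.003222) = 197.2° ≈ 197°.

197°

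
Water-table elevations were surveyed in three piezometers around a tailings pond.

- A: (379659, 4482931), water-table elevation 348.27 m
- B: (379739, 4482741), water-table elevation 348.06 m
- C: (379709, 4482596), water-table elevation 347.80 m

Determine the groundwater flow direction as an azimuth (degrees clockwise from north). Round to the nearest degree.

215°

Differences from A: to B (Δx, Δy, Δh) = (80, -190, -0.21); to C = (50, -335, -0.47).
Determinant of the coordinate differences = 80·(-335) − 50·(-190) = -17300.
∂h/∂x = [(-0.21)·(-335) − (-0.47)·(-190)] / -17300 = +0.001095
∂h/∂y = [80·(-0.47) − 50·(-0.21)] / -17300 = +0.001566
Flow direction (−∇h) has components (-0.001095 E, -0.001566 N).
Azimuth = atan2(E, N) = atan2(-0.001095, -0.001566) = 215.0° ≈ 215°.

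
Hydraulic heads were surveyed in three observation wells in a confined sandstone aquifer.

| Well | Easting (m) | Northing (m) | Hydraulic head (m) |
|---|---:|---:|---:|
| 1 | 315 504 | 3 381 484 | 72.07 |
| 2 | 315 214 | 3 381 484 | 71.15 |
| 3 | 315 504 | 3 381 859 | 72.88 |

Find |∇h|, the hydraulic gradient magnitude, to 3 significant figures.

0.00384

∂h/∂x = (71.15 − 72.07) / (315214 − 315504) = +0.003172
∂h/∂y = (72.88 − 72.07) / (3381859 − 3381484) = +0.002160
|∇h| = √(0.003172² + 0.002160²) = 0.003838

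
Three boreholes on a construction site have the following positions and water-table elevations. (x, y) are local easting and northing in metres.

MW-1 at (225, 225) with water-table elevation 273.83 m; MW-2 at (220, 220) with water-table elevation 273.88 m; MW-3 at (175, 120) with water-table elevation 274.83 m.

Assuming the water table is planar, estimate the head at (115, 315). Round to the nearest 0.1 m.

Taking MW-1 as reference: MW-2−MW-1 = (-5, -5, +0.05); MW-3−MW-1 = (-50, -105, +1.00).
Determinant of the coordinate differences = (-5)·(-105) − (-50)·(-5) = 275.
∂h/∂x = [(+0.05)·(-105) − (+1.00)·(-5)] / 275 = -0.0009091
∂h/∂y = [(-5)·(+1.00) − (-50)·(+0.05)] / 275 = -0.009091
h(115, 315) = 273.83 + (-0.0009091)·(-110) + (-0.009091)·(90) = 273.83 +0.100 -0.818 = 273.112 m.

273.1 m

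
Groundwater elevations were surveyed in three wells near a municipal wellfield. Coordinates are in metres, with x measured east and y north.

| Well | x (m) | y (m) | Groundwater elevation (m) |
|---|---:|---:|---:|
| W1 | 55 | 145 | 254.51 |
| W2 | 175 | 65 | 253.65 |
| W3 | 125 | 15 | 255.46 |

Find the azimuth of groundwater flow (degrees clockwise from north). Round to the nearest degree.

047°

Taking W1 as reference: W2−W1 = (120, -80, -0.86); W3−W1 = (70, -130, +0.95).
Solve a·Δx + b·Δy = Δh: det = 120·(-130) − 70·(-80) = -10000.
∂h/∂x = [(-0.86)·(-130) − (+0.95)·(-80)] / -10000 = -0.01878
∂h/∂y = [120·(+0.95) − 70·(-0.86)] / -10000 = -0.01742
Flow direction (−∇h) has components (+0.01878 E, +0.01742 N).
Azimuth = atan2(E, N) = atan2(+0.01878, +0.01742) = 47.2° ≈ 047°.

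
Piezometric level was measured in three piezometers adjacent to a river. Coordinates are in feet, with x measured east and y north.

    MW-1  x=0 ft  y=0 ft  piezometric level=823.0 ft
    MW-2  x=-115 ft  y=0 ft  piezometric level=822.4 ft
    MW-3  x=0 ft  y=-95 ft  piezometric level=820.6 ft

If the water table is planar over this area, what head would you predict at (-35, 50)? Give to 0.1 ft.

∂h/∂x = (822.4 − 823.0) / (-115 − 0) = +0.005217
∂h/∂y = (820.6 − 823.0) / (-95 − 0) = +0.02526
h(-35, 50) = 823.0 + (+0.005217)·(-35) + (+0.02526)·(50) = 823.0 -0.183 +1.263 = 824.081 ft.

824.1 ft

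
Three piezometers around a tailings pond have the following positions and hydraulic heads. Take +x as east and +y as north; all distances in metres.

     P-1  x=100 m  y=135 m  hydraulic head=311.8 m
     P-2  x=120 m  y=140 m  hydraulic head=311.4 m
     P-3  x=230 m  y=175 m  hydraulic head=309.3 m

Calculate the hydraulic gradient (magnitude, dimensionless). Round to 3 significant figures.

With h = a·x + b·y + c and P-1 as origin, the differences give:
  20·a + 5·b = -0.4
  130·a + 40·b = -2.5
Eliminate b (×40 and ×5, subtract): 150·a = -3.50 → a = ∂h/∂x = -0.02333
Back-substitute: b = ∂h/∂y = +0.01333.
|∇h| = √(-0.02333² + 0.01333²) = 0.02687

0.0269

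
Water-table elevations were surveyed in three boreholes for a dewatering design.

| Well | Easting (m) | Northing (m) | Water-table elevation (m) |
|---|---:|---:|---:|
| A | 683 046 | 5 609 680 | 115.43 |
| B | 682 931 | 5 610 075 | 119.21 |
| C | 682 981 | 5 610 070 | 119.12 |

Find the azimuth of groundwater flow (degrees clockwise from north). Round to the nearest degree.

175°

With h = a·x + b·y + c and A as origin, the differences give:
  (-115)·a + 395·b = +3.78
  (-65)·a + 390·b = +3.69
Eliminate b (×390 and ×395, subtract): -19175·a = 16.650 → a = ∂h/∂x = -0.0008683
Back-substitute: b = ∂h/∂y = +0.009317.
Flow direction (−∇h) has components (+0.0008683 E, -0.009317 N).
Azimuth = atan2(E, N) = atan2(+0.0008683, -0.009317) = 174.7° ≈ 175°.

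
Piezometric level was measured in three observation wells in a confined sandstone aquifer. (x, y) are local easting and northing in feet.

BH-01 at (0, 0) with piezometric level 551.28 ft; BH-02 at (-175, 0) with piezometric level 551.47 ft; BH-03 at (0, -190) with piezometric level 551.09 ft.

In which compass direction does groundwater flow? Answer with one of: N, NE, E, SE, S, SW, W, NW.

SE

∂h/∂x = (551.47 − 551.28) / (-175 − 0) = -0.001086
∂h/∂y = (551.09 − 551.28) / (-190 − 0) = +0.0010000
Flow = −∇h = (+0.001086 east, -0.0010000 north), which points southeast.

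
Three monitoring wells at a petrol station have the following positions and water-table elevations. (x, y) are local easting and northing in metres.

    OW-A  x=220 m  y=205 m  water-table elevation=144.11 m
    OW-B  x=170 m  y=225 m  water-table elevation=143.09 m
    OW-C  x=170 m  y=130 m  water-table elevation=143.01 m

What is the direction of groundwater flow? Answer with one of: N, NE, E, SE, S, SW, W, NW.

W

Differences from OW-A: to OW-B (Δx, Δy, Δh) = (-50, 20, -1.02); to OW-C = (-50, -75, -1.10).
Determinant of the coordinate differences = (-50)·(-75) − (-50)·20 = 4750.
∂h/∂x = [(-1.02)·(-75) − (-1.10)·20] / 4750 = +0.02074
∂h/∂y = [(-50)·(-1.10) − (-50)·(-1.02)] / 4750 = +0.0008421
Flow = −∇h = (-0.02074 east, -0.0008421 north), which points west.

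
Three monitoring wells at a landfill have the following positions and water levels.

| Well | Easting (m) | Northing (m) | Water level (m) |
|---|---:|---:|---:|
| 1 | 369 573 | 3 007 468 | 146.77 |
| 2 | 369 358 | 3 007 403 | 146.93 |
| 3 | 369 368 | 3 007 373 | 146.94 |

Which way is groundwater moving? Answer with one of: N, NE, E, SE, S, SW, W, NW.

NE

Three-point gradient (reference 1): Δ to 2 = (-215, -65, +0.16), Δ to 3 = (-205, -95, +0.17).
∂h/∂x = -0.0005845, ∂h/∂y = -0.0005282 (det = 7100).
Flow = −∇h = (+0.0005845 east, +0.0005282 north), which points northeast.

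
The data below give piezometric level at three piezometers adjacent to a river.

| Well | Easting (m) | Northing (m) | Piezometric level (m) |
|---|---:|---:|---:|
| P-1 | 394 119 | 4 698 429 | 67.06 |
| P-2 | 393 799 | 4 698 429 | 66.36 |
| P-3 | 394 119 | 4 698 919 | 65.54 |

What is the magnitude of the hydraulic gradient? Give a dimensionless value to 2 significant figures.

∂h/∂x = (66.36 − 67.06) / (393799 − 394119) = +0.002188
∂h/∂y = (65.54 − 67.06) / (4698919 − 4698429) = -0.003102
|∇h| = √(0.002188² + -0.003102²) = 0.003796

0.0038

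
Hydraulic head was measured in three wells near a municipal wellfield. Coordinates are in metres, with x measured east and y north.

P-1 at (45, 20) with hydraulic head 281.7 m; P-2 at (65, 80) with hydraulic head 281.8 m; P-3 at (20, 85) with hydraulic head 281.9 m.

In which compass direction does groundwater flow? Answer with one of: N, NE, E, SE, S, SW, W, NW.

Differences from P-1: to P-2 (Δx, Δy, Δh) = (20, 60, +0.1); to P-3 = (-25, 65, +0.2).
Determinant of the coordinate differences = 20·65 − (-25)·60 = 2800.
∂h/∂x = [(+0.1)·65 − (+0.2)·60] / 2800 = -0.001964
∂h/∂y = [20·(+0.2) − (-25)·(+0.1)] / 2800 = +0.002321
Flow = −∇h = (+0.001964 east, -0.002321 north), which points southeast.

SE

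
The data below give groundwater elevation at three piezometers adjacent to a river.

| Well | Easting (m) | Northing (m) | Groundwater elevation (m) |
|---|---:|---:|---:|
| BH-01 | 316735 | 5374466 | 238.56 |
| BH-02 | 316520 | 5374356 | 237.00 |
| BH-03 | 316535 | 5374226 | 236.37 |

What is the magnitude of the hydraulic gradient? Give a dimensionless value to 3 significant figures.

Taking BH-01 as reference: BH-02−BH-01 = (-215, -110, -1.56); BH-03−BH-01 = (-200, -240, -2.19).
Solve a·Δx + b·Δy = Δh: det = (-215)·(-240) − (-200)·(-110) = 29600.
∂h/∂x = [(-1.56)·(-240) − (-2.19)·(-110)] / 29600 = +0.004510
∂h/∂y = [(-215)·(-2.19) − (-200)·(-1.56)] / 29600 = +0.005367
|∇h| = √(0.004510² + 0.005367²) = 0.00701

0.00701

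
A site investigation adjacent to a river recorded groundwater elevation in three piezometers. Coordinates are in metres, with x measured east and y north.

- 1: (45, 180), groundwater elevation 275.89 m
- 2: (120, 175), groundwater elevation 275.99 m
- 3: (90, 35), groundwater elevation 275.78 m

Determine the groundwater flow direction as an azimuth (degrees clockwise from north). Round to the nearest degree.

With h = a·x + b·y + c and 1 as origin, the differences give:
  75·a + (-5)·b = +0.10
  45·a + (-145)·b = -0.11
Eliminate b (×(-145) and ×(-5), subtract): -10650·a = -15.050 → a = ∂h/∂x = +0.001413
Back-substitute: b = ∂h/∂y = +0.001197.
Flow direction (−∇h) has components (-0.001413 E, -0.001197 N).
Azimuth = atan2(E, N) = atan2(-0.001413, -0.001197) = 229.7° ≈ 230°.

230°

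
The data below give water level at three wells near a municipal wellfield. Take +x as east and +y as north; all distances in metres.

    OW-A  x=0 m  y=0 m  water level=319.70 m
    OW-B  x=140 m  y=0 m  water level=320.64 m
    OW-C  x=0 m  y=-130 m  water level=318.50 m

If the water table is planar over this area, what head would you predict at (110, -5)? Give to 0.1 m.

∂h/∂x = (320.64 − 319.70) / (140 − 0) = +0.006714
∂h/∂y = (318.50 − 319.70) / (-130 − 0) = +0.009231
h(110, -5) = 319.70 + (+0.006714)·(110) + (+0.009231)·(-5) = 319.70 +0.739 -0.046 = 320.392 m.

320.4 m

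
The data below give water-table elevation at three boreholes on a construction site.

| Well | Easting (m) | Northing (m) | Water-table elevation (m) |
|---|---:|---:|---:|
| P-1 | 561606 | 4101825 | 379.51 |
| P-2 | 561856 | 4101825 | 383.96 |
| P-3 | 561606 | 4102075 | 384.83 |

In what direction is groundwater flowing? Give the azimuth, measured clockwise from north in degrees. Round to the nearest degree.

220°

∂h/∂x = (383.96 − 379.51) / (561856 − 561606) = +0.01780
∂h/∂y = (384.83 − 379.51) / (4102075 − 4101825) = +0.02128
Flow direction (−∇h) has components (-0.01780 E, -0.02128 N).
Azimuth = atan2(E, N) = atan2(-0.01780, -0.02128) = 219.9° ≈ 220°.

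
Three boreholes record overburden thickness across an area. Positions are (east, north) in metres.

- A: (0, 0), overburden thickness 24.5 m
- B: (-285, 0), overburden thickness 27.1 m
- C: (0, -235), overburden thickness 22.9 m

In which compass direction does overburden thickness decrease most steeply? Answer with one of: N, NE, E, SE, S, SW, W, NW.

SE

∂d/∂x = (27.1 − 24.5) / (-285 − 0) = -0.009123
∂d/∂y = (22.9 − 24.5) / (-235 − 0) = +0.006809
Steepest decrease is along −∇f = (+0.009123 E, -0.006809 N) → southeast.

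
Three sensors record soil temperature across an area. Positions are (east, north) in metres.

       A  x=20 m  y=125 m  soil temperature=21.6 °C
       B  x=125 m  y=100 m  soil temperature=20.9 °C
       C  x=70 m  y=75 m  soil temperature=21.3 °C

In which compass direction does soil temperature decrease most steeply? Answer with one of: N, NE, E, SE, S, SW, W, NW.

Three-point gradient (reference A): Δ to B = (105, -25, -0.7), Δ to C = (50, -50, -0.3).
∂T/∂x = -0.006875, ∂T/∂y = -0.0008750 (det = -4000).
Steepest decrease is along −∇f = (+0.006875 E, +0.0008750 N) → east.

E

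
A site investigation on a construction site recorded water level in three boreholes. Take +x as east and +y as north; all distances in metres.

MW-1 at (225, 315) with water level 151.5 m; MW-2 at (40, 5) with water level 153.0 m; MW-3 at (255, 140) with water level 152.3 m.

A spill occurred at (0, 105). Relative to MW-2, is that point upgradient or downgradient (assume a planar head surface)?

downgradient

With h = a·x + b·y + c and MW-1 as origin, the differences give:
  (-185)·a + (-310)·b = +1.5
  30·a + (-175)·b = +0.8
Eliminate b (×(-175) and ×(-310), subtract): 41675·a = -14.50 → a = ∂h/∂x = -0.0003479
Back-substitute: b = ∂h/∂y = -0.004631.
Head at (0, 105) = 151.5 + (-0.0003479)·(-225) + (-0.004631)·(-210) = 152.55 m.
That is lower than the 153.0 m at MW-2, so the point is downgradient.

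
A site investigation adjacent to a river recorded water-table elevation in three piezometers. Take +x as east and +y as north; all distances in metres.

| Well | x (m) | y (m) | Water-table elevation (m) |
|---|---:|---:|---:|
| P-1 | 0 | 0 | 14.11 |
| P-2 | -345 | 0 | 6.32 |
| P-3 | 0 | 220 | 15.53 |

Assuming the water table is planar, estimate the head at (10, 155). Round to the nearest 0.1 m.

15.3 m

∂h/∂x = (6.32 − 14.11) / (-345 − 0) = +0.02258
∂h/∂y = (15.53 − 14.11) / (220 − 0) = +0.006455
h(10, 155) = 14.11 + (+0.02258)·(10) + (+0.006455)·(155) = 14.11 +0.226 +1.000 = 15.336 m.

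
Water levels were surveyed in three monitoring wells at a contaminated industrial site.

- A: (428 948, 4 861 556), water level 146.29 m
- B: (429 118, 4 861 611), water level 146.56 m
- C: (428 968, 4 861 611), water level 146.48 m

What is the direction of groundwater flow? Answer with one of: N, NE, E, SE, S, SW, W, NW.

Three-point gradient (reference A): Δ to B = (170, 55, +0.27), Δ to C = (20, 55, +0.19).
∂h/∂x = +0.0005333, ∂h/∂y = +0.003261 (det = 8250).
Flow = −∇h = (-0.0005333 east, -0.003261 north), which points south.

S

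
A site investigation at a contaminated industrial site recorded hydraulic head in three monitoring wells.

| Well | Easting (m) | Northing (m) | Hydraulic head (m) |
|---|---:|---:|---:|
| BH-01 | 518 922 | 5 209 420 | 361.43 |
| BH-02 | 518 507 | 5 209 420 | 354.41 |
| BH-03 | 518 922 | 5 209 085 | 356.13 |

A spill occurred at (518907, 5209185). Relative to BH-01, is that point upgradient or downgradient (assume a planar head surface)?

downgradient

∂h/∂x = (354.41 − 361.43) / (518507 − 518922) = +0.01692
∂h/∂y = (356.13 − 361.43) / (5209085 − 5209420) = +0.01582
Head at (518907, 5209185) = 361.43 + (+0.01692)·(-15) + (+0.01582)·(-235) = 357.46 m.
That is lower than the 361.43 m at BH-01, so the point is downgradient.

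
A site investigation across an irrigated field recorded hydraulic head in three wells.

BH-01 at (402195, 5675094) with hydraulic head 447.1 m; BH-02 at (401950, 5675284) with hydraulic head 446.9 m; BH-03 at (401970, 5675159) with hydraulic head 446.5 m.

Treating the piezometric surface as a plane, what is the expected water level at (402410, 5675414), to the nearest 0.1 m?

With h = a·x + b·y + c and BH-01 as origin, the differences give:
  (-245)·a + 190·b = -0.2
  (-225)·a + 65·b = -0.6
Eliminate b (×65 and ×190, subtract): 26825·a = 101.00 → a = ∂h/∂x = +0.003765
Back-substitute: b = ∂h/∂y = +0.003802.
h(402410, 5675414) = 447.1 + (+0.003765)·(215) + (+0.003802)·(320) = 447.1 +0.810 +1.217 = 449.126 m.

449.1 m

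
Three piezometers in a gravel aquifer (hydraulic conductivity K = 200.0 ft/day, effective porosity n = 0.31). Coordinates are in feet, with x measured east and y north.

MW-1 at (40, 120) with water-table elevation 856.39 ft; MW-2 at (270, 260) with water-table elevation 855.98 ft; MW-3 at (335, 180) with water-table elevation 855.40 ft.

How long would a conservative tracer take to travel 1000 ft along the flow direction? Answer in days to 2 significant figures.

Taking MW-1 as reference: MW-2−MW-1 = (230, 140, -0.41); MW-3−MW-1 = (295, 60, -0.99).
Determinant of the coordinate differences = 230·60 − 295·140 = -27500.
∂h/∂x = [(-0.41)·60 − (-0.99)·140] / -27500 = -0.004145
∂h/∂y = [230·(-0.99) − 295·(-0.41)] / -27500 = +0.003882
|∇h| = √(-0.004145² + 0.003882²) = 0.005679
Seepage velocity v = K·i/n = 200.0 × 0.005679 / 0.31 = 3.664 ft/day.
t = 1000 / 3.664 = 272.9 days.

270 days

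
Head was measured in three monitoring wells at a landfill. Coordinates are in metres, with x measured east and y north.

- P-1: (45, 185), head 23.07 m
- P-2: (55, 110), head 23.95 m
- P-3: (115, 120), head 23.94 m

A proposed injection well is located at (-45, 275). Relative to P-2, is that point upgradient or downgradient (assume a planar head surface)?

With h = a·x + b·y + c and P-1 as origin, the differences give:
  10·a + (-75)·b = +0.88
  70·a + (-65)·b = +0.87
Eliminate b (×(-65) and ×(-75), subtract): 4600·a = 8.050 → a = ∂h/∂x = +0.001750
Back-substitute: b = ∂h/∂y = -0.01150.
Head at (-45, 275) = 23.07 + (+0.001750)·(-90) + (-0.01150)·(90) = 21.88 m.
That is lower than the 23.95 m at P-2, so the point is downgradient.

downgradient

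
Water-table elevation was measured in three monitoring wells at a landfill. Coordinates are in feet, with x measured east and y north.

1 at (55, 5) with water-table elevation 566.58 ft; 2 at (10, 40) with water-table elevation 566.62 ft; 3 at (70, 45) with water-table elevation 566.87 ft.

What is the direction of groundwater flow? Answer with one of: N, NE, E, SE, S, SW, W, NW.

SW

With h = a·x + b·y + c and 1 as origin, the differences give:
  (-45)·a + 35·b = +0.04
  15·a + 40·b = +0.29
Eliminate b (×40 and ×35, subtract): -2325·a = -8.550 → a = ∂h/∂x = +0.003677
Back-substitute: b = ∂h/∂y = +0.005871.
Flow = −∇h = (-0.003677 east, -0.005871 north), which points southwest.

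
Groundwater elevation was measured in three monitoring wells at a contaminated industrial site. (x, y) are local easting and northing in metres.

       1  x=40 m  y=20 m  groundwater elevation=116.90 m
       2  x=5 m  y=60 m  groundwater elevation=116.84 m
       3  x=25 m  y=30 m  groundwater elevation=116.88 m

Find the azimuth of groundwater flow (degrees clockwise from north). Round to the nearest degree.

315°

Differences from 1: to 2 (Δx, Δy, Δh) = (-35, 40, -0.06); to 3 = (-15, 10, -0.02).
Solve a·Δx + b·Δy = Δh: det = (-35)·10 − (-15)·40 = 250.
∂h/∂x = [(-0.06)·10 − (-0.02)·40] / 250 = +0.0008000
∂h/∂y = [(-35)·(-0.02) − (-15)·(-0.06)] / 250 = -0.0008000
Flow direction (−∇h) has components (-0.0008000 E, +0.0008000 N).
Azimuth = atan2(E, N) = atan2(-0.0008000, +0.0008000) = 315.0° ≈ 315°.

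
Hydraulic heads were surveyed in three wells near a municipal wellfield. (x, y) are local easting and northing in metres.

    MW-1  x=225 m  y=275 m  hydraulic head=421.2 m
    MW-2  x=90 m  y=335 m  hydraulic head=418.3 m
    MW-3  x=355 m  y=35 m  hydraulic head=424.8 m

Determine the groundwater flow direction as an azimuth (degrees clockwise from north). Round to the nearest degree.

With h = a·x + b·y + c and MW-1 as origin, the differences give:
  (-135)·a + 60·b = -2.9
  130·a + (-240)·b = +3.6
Eliminate b (×(-240) and ×60, subtract): 24600·a = 480.00 → a = ∂h/∂x = +0.01951
Back-substitute: b = ∂h/∂y = -0.004431.
Flow direction (−∇h) has components (-0.01951 E, +0.004431 N).
Azimuth = atan2(E, N) = atan2(-0.01951, +0.004431) = 282.8° ≈ 283°.

283°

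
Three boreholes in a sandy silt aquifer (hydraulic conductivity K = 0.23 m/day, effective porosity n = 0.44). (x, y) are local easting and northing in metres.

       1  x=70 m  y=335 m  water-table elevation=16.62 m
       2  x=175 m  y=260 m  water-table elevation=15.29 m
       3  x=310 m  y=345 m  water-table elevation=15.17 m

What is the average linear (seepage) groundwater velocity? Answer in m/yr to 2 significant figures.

Three-point gradient (reference 1): Δ to 2 = (105, -75, -1.33), Δ to 3 = (240, 10, -1.45).
∂h/∂x = -0.006407, ∂h/∂y = +0.008764 (det = 19050).
|∇h| = √(-0.006407² + 0.008764²) = 0.01086
Seepage velocity v = K·i/n = 0.23 × 0.01086 / 0.44 = 0.005677 m/day = 2.074 m/yr.

2.1 m/yr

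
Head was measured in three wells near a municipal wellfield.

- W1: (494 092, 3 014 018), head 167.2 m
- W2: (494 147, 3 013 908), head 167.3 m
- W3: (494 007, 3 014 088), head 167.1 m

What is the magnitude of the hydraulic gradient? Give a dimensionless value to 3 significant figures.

Taking W1 as reference: W2−W1 = (55, -110, +0.1); W3−W1 = (-85, 70, -0.1).
Solve a·Δx + b·Δy = Δh: det = 55·70 − (-85)·(-110) = -5500.
∂h/∂x = [(+0.1)·70 − (-0.1)·(-110)] / -5500 = +0.0007273
∂h/∂y = [55·(-0.1) − (-85)·(+0.1)] / -5500 = -0.0005455
|∇h| = √(0.0007273² + -0.0005455²) = 0.0009091

0.000909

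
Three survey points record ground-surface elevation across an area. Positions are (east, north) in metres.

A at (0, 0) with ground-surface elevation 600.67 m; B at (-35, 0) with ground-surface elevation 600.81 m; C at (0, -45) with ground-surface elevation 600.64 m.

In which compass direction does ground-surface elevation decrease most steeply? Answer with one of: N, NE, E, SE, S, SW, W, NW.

E

∂z/∂x = (600.81 − 600.67) / (-35 − 0) = -0.004000
∂z/∂y = (600.64 − 600.67) / (-45 − 0) = +0.0006667
Steepest decrease is along −∇f = (+0.004000 E, -0.0006667 N) → east.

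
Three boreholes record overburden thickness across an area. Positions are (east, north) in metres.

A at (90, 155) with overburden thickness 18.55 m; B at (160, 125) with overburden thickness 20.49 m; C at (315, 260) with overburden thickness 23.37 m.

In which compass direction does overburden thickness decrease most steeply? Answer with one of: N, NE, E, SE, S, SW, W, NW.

With d = a·x + b·y + c and A as origin, the differences give:
  70·a + (-30)·b = +1.94
  225·a + 105·b = +4.82
Eliminate b (×105 and ×(-30), subtract): 14100·a = 348.300 → a = ∂d/∂x = +0.02470
Back-substitute: b = ∂d/∂y = -0.007028.
Steepest decrease is along −∇f = (-0.02470 E, +0.007028 N) → west.

W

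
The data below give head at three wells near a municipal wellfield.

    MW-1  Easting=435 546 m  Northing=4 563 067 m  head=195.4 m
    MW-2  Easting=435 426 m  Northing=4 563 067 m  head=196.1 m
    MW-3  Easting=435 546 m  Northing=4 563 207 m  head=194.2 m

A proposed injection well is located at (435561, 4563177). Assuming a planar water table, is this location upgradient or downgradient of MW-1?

downgradient

∂h/∂x = (196.1 − 195.4) / (435426 − 435546) = -0.005833
∂h/∂y = (194.2 − 195.4) / (4563207 − 4563067) = -0.008571
Head at (435561, 4563177) = 195.4 + (-0.005833)·(15) + (-0.008571)·(110) = 194.37 m.
That is lower than the 195.4 m at MW-1, so the point is downgradient.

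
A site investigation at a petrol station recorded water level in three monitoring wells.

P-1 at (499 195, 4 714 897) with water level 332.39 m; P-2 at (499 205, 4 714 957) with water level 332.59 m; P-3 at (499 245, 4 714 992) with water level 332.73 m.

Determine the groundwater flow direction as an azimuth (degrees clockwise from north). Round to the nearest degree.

Differences from P-1: to P-2 (Δx, Δy, Δh) = (10, 60, +0.20); to P-3 = (50, 95, +0.34).
Determinant of the coordinate differences = 10·95 − 50·60 = -2050.
∂h/∂x = [(+0.20)·95 − (+0.34)·60] / -2050 = +0.0006829
∂h/∂y = [10·(+0.34) − 50·(+0.20)] / -2050 = +0.003220
Flow direction (−∇h) has components (-0.0006829 E, -0.003220 N).
Azimuth = atan2(E, N) = atan2(-0.0006829, -0.003220) = 192.0° ≈ 192°.

192°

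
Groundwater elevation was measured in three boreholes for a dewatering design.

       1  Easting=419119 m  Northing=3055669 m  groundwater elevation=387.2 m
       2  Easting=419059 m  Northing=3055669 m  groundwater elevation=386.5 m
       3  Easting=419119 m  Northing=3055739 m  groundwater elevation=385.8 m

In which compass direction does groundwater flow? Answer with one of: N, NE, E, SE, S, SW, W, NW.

∂h/∂x = (386.5 − 387.2) / (419059 − 419119) = +0.01167
∂h/∂y = (385.8 − 387.2) / (3055739 − 3055669) = -0.02000
Flow = −∇h = (-0.01167 east, +0.02000 north), which points northwest.

NW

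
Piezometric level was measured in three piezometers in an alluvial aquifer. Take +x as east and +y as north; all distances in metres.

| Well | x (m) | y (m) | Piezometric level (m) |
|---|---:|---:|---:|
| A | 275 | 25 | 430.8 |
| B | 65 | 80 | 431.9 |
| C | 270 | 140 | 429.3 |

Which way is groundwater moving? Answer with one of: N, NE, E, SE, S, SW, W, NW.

With h = a·x + b·y + c and A as origin, the differences give:
  (-210)·a + 55·b = +1.1
  (-5)·a + 115·b = -1.5
Eliminate b (×115 and ×55, subtract): -23875·a = 209.00 → a = ∂h/∂x = -0.008754
Back-substitute: b = ∂h/∂y = -0.01342.
Flow = −∇h = (+0.008754 east, +0.01342 north), which points northeast.

NE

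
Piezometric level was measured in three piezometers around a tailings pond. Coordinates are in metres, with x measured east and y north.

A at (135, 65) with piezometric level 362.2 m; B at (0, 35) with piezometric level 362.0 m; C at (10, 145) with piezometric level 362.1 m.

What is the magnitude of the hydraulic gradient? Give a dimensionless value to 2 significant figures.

Differences from A: to B (Δx, Δy, Δh) = (-135, -30, -0.2); to C = (-125, 80, -0.1).
Solve a·Δx + b·Δy = Δh: det = (-135)·80 − (-125)·(-30) = -14550.
∂h/∂x = [(-0.2)·80 − (-0.1)·(-30)] / -14550 = +0.001306
∂h/∂y = [(-135)·(-0.1) − (-125)·(-0.2)] / -14550 = +0.0007904
|∇h| = √(0.001306² + 0.0007904²) = 0.001527

0.0015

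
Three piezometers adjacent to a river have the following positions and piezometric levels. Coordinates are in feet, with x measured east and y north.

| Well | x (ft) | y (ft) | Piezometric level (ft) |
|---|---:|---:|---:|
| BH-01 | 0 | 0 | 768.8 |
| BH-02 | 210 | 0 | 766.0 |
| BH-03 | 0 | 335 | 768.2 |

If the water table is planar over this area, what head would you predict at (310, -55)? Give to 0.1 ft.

∂h/∂x = (766.0 − 768.8) / (210 − 0) = -0.01333
∂h/∂y = (768.2 − 768.8) / (335 − 0) = -0.001791
h(310, -55) = 768.8 + (-0.01333)·(310) + (-0.001791)·(-55) = 768.8 -4.133 +0.099 = 764.765 ft.

764.8 ft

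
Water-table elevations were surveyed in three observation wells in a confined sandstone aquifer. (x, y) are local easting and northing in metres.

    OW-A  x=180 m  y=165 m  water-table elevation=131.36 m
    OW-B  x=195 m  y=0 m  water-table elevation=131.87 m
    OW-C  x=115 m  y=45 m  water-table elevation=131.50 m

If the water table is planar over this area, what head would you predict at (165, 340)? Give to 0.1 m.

Taking OW-A as reference: OW-B−OW-A = (15, -165, +0.51); OW-C−OW-A = (-65, -120, +0.14).
Solve a·Δx + b·Δy = Δh: det = 15·(-120) − (-65)·(-165) = -12525.
∂h/∂x = [(+0.51)·(-120) − (+0.14)·(-165)] / -12525 = +0.003042
∂h/∂y = [15·(+0.14) − (-65)·(+0.51)] / -12525 = -0.002814
h(165, 340) = 131.36 + (+0.003042)·(-15) + (-0.002814)·(175) = 131.36 -0.046 -0.493 = 130.822 m.

130.8 m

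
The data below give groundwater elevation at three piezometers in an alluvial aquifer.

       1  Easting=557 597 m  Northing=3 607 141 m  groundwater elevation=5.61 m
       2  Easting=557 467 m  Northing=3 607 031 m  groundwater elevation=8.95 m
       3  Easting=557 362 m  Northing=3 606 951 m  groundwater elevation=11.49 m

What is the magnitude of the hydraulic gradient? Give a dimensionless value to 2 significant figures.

0.021

With h = a·x + b·y + c and 1 as origin, the differences give:
  (-130)·a + (-110)·b = +3.34
  (-235)·a + (-190)·b = +5.88
Eliminate b (×(-190) and ×(-110), subtract): -1150·a = 12.200 → a = ∂h/∂x = -0.01061
Back-substitute: b = ∂h/∂y = -0.01783.
|∇h| = √(-0.01061² + -0.01783²) = 0.02075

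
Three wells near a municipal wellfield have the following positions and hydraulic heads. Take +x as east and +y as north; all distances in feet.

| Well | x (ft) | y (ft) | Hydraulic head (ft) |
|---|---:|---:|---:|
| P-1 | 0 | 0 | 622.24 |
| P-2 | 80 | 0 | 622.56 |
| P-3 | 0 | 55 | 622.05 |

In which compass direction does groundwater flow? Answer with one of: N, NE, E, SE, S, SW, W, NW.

∂h/∂x = (622.56 − 622.24) / (80 − 0) = +0.004000
∂h/∂y = (622.05 − 622.24) / (55 − 0) = -0.003455
Flow = −∇h = (-0.004000 east, +0.003455 north), which points northwest.

NW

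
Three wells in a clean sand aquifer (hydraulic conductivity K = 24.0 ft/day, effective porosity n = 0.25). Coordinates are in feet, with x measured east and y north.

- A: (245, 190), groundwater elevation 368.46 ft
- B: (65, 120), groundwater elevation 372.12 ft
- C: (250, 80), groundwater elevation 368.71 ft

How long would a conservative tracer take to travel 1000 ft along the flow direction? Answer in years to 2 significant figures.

1.5 years

Differences from A: to B (Δx, Δy, Δh) = (-180, -70, +3.66); to C = (5, -110, +0.25).
Determinant of the coordinate differences = (-180)·(-110) − 5·(-70) = 20150.
∂h/∂x = [(+3.66)·(-110) − (+0.25)·(-70)] / 20150 = -0.01911
∂h/∂y = [(-180)·(+0.25) − 5·(+3.66)] / 20150 = -0.003141
|∇h| = √(-0.01911² + -0.003141²) = 0.01937
Seepage velocity v = K·i/n = 24.0 × 0.01937 / 0.25 = 1.86 ft/day.
t = 1000 / 1.86 = 537.6 days = 1.47 years.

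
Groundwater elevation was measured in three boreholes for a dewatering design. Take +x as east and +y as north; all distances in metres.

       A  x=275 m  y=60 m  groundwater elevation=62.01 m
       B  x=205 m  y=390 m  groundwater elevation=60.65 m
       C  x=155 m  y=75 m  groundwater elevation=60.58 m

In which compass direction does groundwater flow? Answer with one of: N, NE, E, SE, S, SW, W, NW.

With h = a·x + b·y + c and A as origin, the differences give:
  (-70)·a + 330·b = -1.36
  (-120)·a + 15·b = -1.43
Eliminate b (×15 and ×330, subtract): 38550·a = 451.500 → a = ∂h/∂x = +0.01171
Back-substitute: b = ∂h/∂y = -0.001637.
Flow = −∇h = (-0.01171 east, +0.001637 north), which points west.

W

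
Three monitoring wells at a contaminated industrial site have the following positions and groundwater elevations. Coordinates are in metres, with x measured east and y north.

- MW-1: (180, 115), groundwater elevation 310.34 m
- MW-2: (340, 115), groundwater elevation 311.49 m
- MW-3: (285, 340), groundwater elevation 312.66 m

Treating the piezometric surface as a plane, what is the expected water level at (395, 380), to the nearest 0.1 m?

313.7 m

Taking MW-1 as reference: MW-2−MW-1 = (160, 0, +1.15); MW-3−MW-1 = (105, 225, +2.32).
Solve a·Δx + b·Δy = Δh: det = 160·225 − 105·0 = 36000.
∂h/∂x = [(+1.15)·225 − (+2.32)·0] / 36000 = +0.007188
∂h/∂y = [160·(+2.32) − 105·(+1.15)] / 36000 = +0.006957
h(395, 380) = 310.34 + (+0.007188)·(215) + (+0.006957)·(265) = 310.34 +1.545 +1.844 = 313.729 m.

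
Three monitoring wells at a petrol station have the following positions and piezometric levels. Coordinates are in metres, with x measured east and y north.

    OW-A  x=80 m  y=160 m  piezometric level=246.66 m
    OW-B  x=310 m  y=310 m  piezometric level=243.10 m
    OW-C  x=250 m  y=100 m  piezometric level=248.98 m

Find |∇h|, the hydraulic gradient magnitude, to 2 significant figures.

Three-point gradient (reference OW-A): Δ to OW-B = (230, 150, -3.56), Δ to OW-C = (170, -60, +2.32).
∂h/∂x = +0.003420, ∂h/∂y = -0.02898 (det = -39300).
|∇h| = √(0.003420² + -0.02898²) = 0.02918

0.029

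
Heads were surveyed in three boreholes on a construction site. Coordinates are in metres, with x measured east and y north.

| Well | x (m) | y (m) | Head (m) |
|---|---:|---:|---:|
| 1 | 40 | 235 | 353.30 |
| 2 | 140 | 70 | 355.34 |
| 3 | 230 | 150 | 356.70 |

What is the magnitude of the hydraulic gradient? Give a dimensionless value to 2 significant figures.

0.017

Differences from 1: to 2 (Δx, Δy, Δh) = (100, -165, +2.04); to 3 = (190, -85, +3.40).
Solve a·Δx + b·Δy = Δh: det = 100·(-85) − 190·(-165) = 22850.
∂h/∂x = [(+2.04)·(-85) − (+3.40)·(-165)] / 22850 = +0.01696
∂h/∂y = [100·(+3.40) − 190·(+2.04)] / 22850 = -0.002083
|∇h| = √(0.01696² + -0.002083²) = 0.01709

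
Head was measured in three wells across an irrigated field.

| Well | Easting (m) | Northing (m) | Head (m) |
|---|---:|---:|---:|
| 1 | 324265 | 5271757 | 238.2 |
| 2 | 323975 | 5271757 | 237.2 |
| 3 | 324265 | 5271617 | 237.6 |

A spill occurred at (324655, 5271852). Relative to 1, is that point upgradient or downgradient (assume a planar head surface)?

upgradient

∂h/∂x = (237.2 − 238.2) / (323975 − 324265) = +0.003448
∂h/∂y = (237.6 − 238.2) / (5271617 − 5271757) = +0.004286
Head at (324655, 5271852) = 238.2 + (+0.003448)·(390) + (+0.004286)·(95) = 239.95 m.
That is higher than the 238.2 m at 1, so the point is upgradient.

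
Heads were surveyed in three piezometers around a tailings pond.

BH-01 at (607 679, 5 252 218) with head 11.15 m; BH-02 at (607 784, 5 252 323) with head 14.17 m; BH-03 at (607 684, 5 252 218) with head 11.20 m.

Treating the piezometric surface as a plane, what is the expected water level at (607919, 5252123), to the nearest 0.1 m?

Taking BH-01 as reference: BH-02−BH-01 = (105, 105, +3.02); BH-03−BH-01 = (5, 0, +0.05).
Determinant of the coordinate differences = 105·0 − 5·105 = -525.
∂h/∂x = [(+3.02)·0 − (+0.05)·105] / -525 = +0.010000
∂h/∂y = [105·(+0.05) − 5·(+3.02)] / -525 = +0.01876
h(607919, 5252123) = 11.15 + (+0.010000)·(240) + (+0.01876)·(-95) = 11.15 +2.400 -1.782 = 11.768 m.

11.8 m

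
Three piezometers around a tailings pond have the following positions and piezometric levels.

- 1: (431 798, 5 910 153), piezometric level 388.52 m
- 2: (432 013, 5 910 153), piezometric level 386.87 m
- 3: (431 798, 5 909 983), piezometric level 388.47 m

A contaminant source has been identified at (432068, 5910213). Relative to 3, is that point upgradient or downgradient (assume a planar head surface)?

∂h/∂x = (386.87 − 388.52) / (432013 − 431798) = -0.007674
∂h/∂y = (388.47 − 388.52) / (5909983 − 5910153) = +0.0002941
Head at (432068, 5910213) = 388.52 + (-0.007674)·(270) + (+0.0002941)·(60) = 386.47 m.
That is lower than the 388.47 m at 3, so the point is downgradient.

downgradient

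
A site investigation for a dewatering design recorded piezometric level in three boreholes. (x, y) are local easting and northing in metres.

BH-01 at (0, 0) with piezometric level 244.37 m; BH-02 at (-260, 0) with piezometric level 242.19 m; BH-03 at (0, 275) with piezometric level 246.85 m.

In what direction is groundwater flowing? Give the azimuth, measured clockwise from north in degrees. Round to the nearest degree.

∂h/∂x = (242.19 − 244.37) / (-260 − 0) = +0.008385
∂h/∂y = (246.85 − 244.37) / (275 − 0) = +0.009018
Flow direction (−∇h) has components (-0.008385 E, -0.009018 N).
Azimuth = atan2(E, N) = atan2(-0.008385, -0.009018) = 222.9° ≈ 223°.

223°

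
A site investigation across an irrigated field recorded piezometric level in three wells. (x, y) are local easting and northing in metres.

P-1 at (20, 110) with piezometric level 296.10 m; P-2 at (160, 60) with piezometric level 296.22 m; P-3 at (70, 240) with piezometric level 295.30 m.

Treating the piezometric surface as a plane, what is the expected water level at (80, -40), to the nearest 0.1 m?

Differences from P-1: to P-2 (Δx, Δy, Δh) = (140, -50, +0.12); to P-3 = (50, 130, -0.80).
Solve a·Δx + b·Δy = Δh: det = 140·130 − 50·(-50) = 20700.
∂h/∂x = [(+0.12)·130 − (-0.80)·(-50)] / 20700 = -0.001179
∂h/∂y = [140·(-0.80) − 50·(+0.12)] / 20700 = -0.005700
h(80, -40) = 296.10 + (-0.001179)·(60) + (-0.005700)·(-150) = 296.10 -0.071 +0.855 = 296.884 m.

296.9 m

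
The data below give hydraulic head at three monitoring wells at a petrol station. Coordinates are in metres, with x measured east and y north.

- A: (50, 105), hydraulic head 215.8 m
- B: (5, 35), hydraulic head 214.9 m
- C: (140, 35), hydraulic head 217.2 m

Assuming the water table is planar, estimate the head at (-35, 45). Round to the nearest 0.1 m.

Differences from A: to B (Δx, Δy, Δh) = (-45, -70, -0.9); to C = (90, -70, +1.4).
Solve a·Δx + b·Δy = Δh: det = (-45)·(-70) − 90·(-70) = 9450.
∂h/∂x = [(-0.9)·(-70) − (+1.4)·(-70)] / 9450 = +0.01704
∂h/∂y = [(-45)·(+1.4) − 90·(-0.9)] / 9450 = +0.001905
h(-35, 45) = 215.8 + (+0.01704)·(-85) + (+0.001905)·(-60) = 215.8 -1.448 -0.114 = 214.238 m.

214.2 m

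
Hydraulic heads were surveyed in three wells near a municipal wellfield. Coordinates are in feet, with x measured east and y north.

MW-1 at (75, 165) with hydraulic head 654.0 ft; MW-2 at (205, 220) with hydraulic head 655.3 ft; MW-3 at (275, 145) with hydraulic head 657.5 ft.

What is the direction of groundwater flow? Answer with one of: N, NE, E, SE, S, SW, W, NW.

Three-point gradient (reference MW-1): Δ to MW-2 = (130, 55, +1.3), Δ to MW-3 = (200, -20, +3.5).
∂h/∂x = +0.01607, ∂h/∂y = -0.01434 (det = -13600).
Flow = −∇h = (-0.01607 east, +0.01434 north), which points northwest.

NW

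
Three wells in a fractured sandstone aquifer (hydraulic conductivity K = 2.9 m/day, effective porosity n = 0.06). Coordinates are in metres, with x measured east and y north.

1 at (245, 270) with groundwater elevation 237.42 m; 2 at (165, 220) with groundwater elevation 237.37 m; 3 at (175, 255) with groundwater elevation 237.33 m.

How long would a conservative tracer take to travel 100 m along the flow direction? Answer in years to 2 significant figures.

2.5 years

With h = a·x + b·y + c and 1 as origin, the differences give:
  (-80)·a + (-50)·b = -0.05
  (-70)·a + (-15)·b = -0.09
Eliminate b (×(-15) and ×(-50), subtract): -2300·a = -3.750 → a = ∂h/∂x = +0.001630
Back-substitute: b = ∂h/∂y = -0.001609.
|∇h| = √(0.001630² + -0.001609²) = 0.00229
Seepage velocity v = K·i/n = 2.9 × 0.00229 / 0.06 = 0.1107 m/day.
t = 100 / 0.1107 = 903.3 days = 2.47 years.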